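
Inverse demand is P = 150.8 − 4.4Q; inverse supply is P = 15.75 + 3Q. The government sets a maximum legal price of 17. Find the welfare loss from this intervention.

1176.70

Competitive equilibrium: 150.8 − 4.4Q = 15.75 + 3Q → Q* = 18.25, P* = 70.5.
At the ceiling P = 17, quantity supplied = (17 − 15.75)/3 = 0.4167.
Willingness to pay at Q' = 0.4167: 150.8 − 4.4·0.4167 = 148.9665.
ΔQ = 18.25 − 0.4167 = 17.8333; wedge = 148.9665 − 17 = 131.9665.
DWL = ½ × 17.8333 × 131.9665 = 1176.70.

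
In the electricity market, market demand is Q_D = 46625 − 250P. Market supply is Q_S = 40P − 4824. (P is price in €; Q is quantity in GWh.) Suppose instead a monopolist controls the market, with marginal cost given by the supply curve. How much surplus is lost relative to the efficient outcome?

In inverse form: demand P = 186.5 − 0.004Q, supply P = 120.6 + 0.025Q.
Competitive equilibrium: 186.5 − 0.004Q = 120.6 + 0.025Q → Q* = 2272.4138, P* = 177.4103.
Marginal revenue: MR = 186.5 − 0.008Q. Set MR = MC: 186.5 − 0.008Q = 120.6 + 0.025Q → Q_m = 1996.9697.
Price P_m = 186.5 − 0.004·1996.9697 = 178.5121; MC(Q_m) = 120.6 + 0.025·1996.9697 = 170.5242.
Competitive Q* = 2272.4138, so ΔQ = 275.4441; wedge = 178.5121 − 170.5242 = 7.9879.
DWL = ½ × 275.4441 × 7.9879 = €1100.11.

€1100.11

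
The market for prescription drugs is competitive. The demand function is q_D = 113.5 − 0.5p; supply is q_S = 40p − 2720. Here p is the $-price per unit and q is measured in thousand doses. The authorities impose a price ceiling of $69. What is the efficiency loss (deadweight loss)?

In inverse form: demand p = 227 − 2q, supply p = 68 + 0.025q.
Competitive equilibrium: 227 − 2q = 68 + 0.025q → q* = 78.5185, p* = 69.963.
At the ceiling p = 69, quantity supplied = (69 − 68)/0.025 = 40.
Willingness to pay at q' = 40: 227 − 2·40 = 147.
Δq = 78.5185 − 40 = 38.5185; wedge = 147 − 69 = 78.
DWL = ½ × 38.5185 × 78 = $1502.22 thousand.

$1502.22 thousand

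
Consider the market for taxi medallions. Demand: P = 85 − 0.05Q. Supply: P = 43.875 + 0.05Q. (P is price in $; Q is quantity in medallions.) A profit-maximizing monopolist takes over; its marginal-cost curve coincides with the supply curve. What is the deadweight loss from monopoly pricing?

Competitive equilibrium: 85 − 0.05Q = 43.875 + 0.05Q → Q* = 411.25, P* = 64.4375.
Marginal revenue: MR = 85 − 0.1Q. Set MR = MC: 85 − 0.1Q = 43.875 + 0.05Q → Q_m = 274.16667.
Price P_m = 85 − 0.05·274.16667 = 71.29167; MC(Q_m) = 43.875 + 0.05·274.16667 = 57.58333.
Competitive Q* = 411.25, so ΔQ = 137.08333; wedge = 71.29167 − 57.58333 = 13.70834.
The triangle = ½ × 137.08333 × 13.70834 = $939.59.

$939.59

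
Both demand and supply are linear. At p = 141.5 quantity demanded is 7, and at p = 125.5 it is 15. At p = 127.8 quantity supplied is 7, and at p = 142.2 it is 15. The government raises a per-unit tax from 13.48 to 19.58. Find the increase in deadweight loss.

Demand slope = (125.5 − 141.5)/(15 − 7) = −2, so p = 155.5 − 2q.
Supply slope = (142.2 − 127.8)/(15 − 7) = 1.8, so p = 115.2 + 1.8q.
Competitive equilibrium: 155.5 − 2q = 115.2 + 1.8q → q* = 10.6053, p* = 134.2895.
For a per-unit tax t: Δq = t/3.8, so DWL = ½·t·(t/3.8) = t²/7.6.
At t = 13.48: DWL = 23.909. At t = 19.58: DWL = 50.444.
Increase = 50.444 − 23.909 = 26.535.

26.535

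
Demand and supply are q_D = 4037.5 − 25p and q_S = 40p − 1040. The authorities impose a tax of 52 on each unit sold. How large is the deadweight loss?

In inverse form: demand p = 161.5 − 0.04q, supply p = 26 + 0.025q.
Competitive equilibrium: 161.5 − 0.04q = 26 + 0.025q → q* = 2084.6154, p* = 78.1154.
With the tax, the buyer price exceeds the seller price by 52: (161.5 − 0.04q) − (26 + 0.025q) = 52 → q' = 1284.6154.
Δq = 2084.6154 − 1284.6154 = 800; the wedge equals the tax, 52.
Deadweight loss = ½ × 800 × 52 = 20800.

20800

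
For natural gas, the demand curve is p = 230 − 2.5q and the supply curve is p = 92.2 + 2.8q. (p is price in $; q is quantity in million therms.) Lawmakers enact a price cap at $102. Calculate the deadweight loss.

Competitive equilibrium: 230 − 2.5q = 92.2 + 2.8q → q* = 26, p* = 165.
At the ceiling p = 102, quantity supplied = (102 − 92.2)/2.8 = 3.5.
Willingness to pay at q' = 3.5: 230 − 2.5·3.5 = 221.25.
Δq = 26 − 3.5 = 22.5; wedge = 221.25 − 102 = 119.25.
The triangle = ½ × 22.5 × 119.25 = $1341.56 million.

$1341.56 million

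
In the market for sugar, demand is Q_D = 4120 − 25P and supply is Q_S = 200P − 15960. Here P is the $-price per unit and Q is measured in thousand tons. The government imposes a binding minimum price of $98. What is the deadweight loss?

$1078.03 thousand

In inverse form: demand P = 164.8 − 0.04Q, supply P = 79.8 + 0.005Q.
Competitive equilibrium: 164.8 − 0.04Q = 79.8 + 0.005Q → Q* = 1888.8889, P* = 89.2444.
At the floor P = 98, quantity demanded = (164.8 − 98)/0.04 = 1670.
Sellers' marginal cost at Q' = 1670: 79.8 + 0.005·1670 = 88.15.
ΔQ = 1888.8889 − 1670 = 218.8889; wedge = 98 − 88.15 = 9.85.
DWL = ½ × 218.8889 × 9.85 = $1078.03 thousand.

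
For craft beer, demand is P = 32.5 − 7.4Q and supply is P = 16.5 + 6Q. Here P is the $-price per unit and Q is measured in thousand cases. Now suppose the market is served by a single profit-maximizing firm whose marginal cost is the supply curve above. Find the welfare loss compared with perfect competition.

$1.21 thousand

Competitive equilibrium: 32.5 − 7.4Q = 16.5 + 6Q → Q* = 1.194, P* = 23.6642.
Marginal revenue: MR = 32.5 − 14.8Q. Set MR = MC: 32.5 − 14.8Q = 16.5 + 6Q → Q_m = 0.7692.
Price P_m = 32.5 − 7.4·0.7692 = 26.8079; MC(Q_m) = 16.5 + 6·0.7692 = 21.1152.
Competitive Q* = 1.194, so ΔQ = 0.4248; wedge = 26.8079 − 21.1152 = 5.6927.
The triangle = ½ × 0.4248 × 5.6927 = $1.21 thousand.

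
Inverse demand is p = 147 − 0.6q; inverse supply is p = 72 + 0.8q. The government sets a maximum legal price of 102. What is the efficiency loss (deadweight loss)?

Competitive equilibrium: 147 − 0.6q = 72 + 0.8q → q* = 53.5714, p* = 114.8571.
At the ceiling p = 102, quantity supplied = (102 − 72)/0.8 = 37.5.
Willingness to pay at q' = 37.5: 147 − 0.6·37.5 = 124.5.
Δq = 53.5714 − 37.5 = 16.0714; wedge = 124.5 − 102 = 22.5.
Deadweight loss = ½ × 16.0714 × 22.5 = 180.80.

180.80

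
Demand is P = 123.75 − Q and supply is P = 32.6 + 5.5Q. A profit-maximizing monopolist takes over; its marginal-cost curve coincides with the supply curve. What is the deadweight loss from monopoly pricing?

Competitive equilibrium: 123.75 − Q = 32.6 + 5.5Q → Q* = 14.0231, P* = 109.7269.
Marginal revenue: MR = 123.75 − 2Q. Set MR = MC: 123.75 − 2Q = 32.6 + 5.5Q → Q_m = 12.1533.
Price P_m = 123.75 − 1·12.1533 = 111.5967; MC(Q_m) = 32.6 + 5.5·12.1533 = 99.4432.
Competitive Q* = 14.0231, so ΔQ = 1.8698; wedge = 111.5967 − 99.4432 = 12.1535.
Deadweight loss = ½ × 1.8698 × 12.1535 = 11.36.

11.36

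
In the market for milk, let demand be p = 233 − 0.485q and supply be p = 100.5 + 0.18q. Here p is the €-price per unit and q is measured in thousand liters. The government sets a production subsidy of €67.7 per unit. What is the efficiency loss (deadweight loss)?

€3446.08 thousand

Competitive equilibrium: 233 − 0.485q = 100.5 + 0.18q → q* = 199.2481, p* = 136.3647.
The subsidy lowers effective supply by 67.7: p = 32.8 + 0.18q.
New quantity: 233 − 0.485q = 32.8 + 0.18q → q' = 301.0526.
Overproduction Δq = 301.0526 − 199.2481 = 101.8045; wedge = subsidy = 67.7.
Welfare loss = ½ × 101.8045 × 67.7 = €3446.08 thousand.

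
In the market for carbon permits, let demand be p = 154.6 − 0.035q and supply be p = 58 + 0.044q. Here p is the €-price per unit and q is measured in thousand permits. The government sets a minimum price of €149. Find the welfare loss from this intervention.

€44615.71 thousand

Competitive equilibrium: 154.6 − 0.035q = 58 + 0.044q → q* = 1222.7848, p* = 111.8025.
At the floor p = 149, quantity demanded = (154.6 − 149)/0.035 = 160.
Sellers' marginal cost at q' = 160: 58 + 0.044·160 = 65.04.
Δq = 1222.7848 − 160 = 1062.7848; wedge = 149 − 65.04 = 83.96.
Welfare loss = ½ × 1062.7848 × 83.96 = €44615.71 thousand.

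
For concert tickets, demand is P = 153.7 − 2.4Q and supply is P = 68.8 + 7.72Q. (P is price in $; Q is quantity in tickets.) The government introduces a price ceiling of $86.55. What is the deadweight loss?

Competitive equilibrium: 153.7 − 2.4Q = 68.8 + 7.72Q → Q* = 8.3893, P* = 133.5656.
At the ceiling P = 86.55, quantity supplied = (86.55 − 68.8)/7.72 = 2.2992.
Willingness to pay at Q' = 2.2992: 153.7 − 2.4·2.2992 = 148.1819.
ΔQ = 8.3893 − 2.2992 = 6.0901; wedge = 148.1819 − 86.55 = 61.6319.
Deadweight loss = ½ × 6.0901 × 61.6319 = $187.67.

$187.67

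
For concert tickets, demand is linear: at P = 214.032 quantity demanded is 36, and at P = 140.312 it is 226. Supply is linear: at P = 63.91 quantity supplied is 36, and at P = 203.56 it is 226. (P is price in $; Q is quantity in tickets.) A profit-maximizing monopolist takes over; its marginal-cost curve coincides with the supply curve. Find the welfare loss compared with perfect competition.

$1065.96

Demand slope = (140.312 − 214.032)/(226 − 36) = −0.388, so P = 228 − 0.388Q.
Supply slope = (203.56 − 63.91)/(226 − 36) = 0.735, so P = 37.45 + 0.735Q.
Competitive equilibrium: 228 − 0.388Q = 37.45 + 0.735Q → Q* = 169.67943, P* = 162.16438.
Marginal revenue: MR = 228 − 0.776Q. Set MR = MC: 228 − 0.776Q = 37.45 + 0.735Q → Q_m = 126.10854.
Price P_m = 228 − 0.388·126.10854 = 179.06989; MC(Q_m) = 37.45 + 0.735·126.10854 = 130.13978.
Competitive Q* = 169.67943, so ΔQ = 43.57089; wedge = 179.06989 − 130.13978 = 48.93011.
The triangle = ½ × 43.57089 × 48.93011 = $1065.96.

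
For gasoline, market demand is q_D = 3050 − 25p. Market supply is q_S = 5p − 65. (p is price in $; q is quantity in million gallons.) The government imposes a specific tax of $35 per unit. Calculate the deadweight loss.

In inverse form: demand p = 122 − 0.04q, supply p = 13 + 0.2q.
Competitive equilibrium: 122 − 0.04q = 13 + 0.2q → q* = 454.1667, p* = 103.8333.
With the tax, the buyer price exceeds the seller price by 35: (122 − 0.04q) − (13 + 0.2q) = 35 → q' = 308.3333.
Δq = 454.1667 − 308.3333 = 145.8334; the wedge equals the tax, 35.
Welfare loss = ½ × 145.8334 × 35 = $2552.08 million.

$2552.08 million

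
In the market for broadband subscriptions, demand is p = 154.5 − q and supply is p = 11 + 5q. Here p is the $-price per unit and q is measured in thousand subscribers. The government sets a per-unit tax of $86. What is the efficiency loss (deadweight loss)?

$616.33 thousand

Competitive equilibrium: 154.5 − q = 11 + 5q → q* = 23.91667, p* = 130.58333.
With the tax, the buyer price exceeds the seller price by 86: (154.5 − q) − (11 + 5q) = 86 → q' = 9.58333.
Δq = 23.91667 − 9.58333 = 14.33334; the wedge equals the tax, 86.
DWL = ½ × 14.33334 × 86 = $616.33 thousand.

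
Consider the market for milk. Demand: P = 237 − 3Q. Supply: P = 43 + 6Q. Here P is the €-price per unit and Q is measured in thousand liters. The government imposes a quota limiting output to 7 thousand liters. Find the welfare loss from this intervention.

Competitive equilibrium: 237 − 3Q = 43 + 6Q → Q* = 21.5556, P* = 172.3333.
At Q = 7: demand price = 237 − 3·7 = 216; supply price = 43 + 6·7 = 85.
ΔQ = 21.5556 − 7 = 14.5556; wedge = 216 − 85 = 131.
The triangle = ½ × 14.5556 × 131 = €953.39 thousand.

€953.39 thousand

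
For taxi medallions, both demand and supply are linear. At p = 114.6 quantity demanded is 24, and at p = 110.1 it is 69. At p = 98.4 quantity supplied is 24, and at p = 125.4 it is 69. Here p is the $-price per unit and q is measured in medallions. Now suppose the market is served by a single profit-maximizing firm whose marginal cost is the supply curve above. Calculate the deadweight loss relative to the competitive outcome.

$12.15

Demand slope = (110.1 − 114.6)/(69 − 24) = −0.1, so p = 117 − 0.1q.
Supply slope = (125.4 − 98.4)/(69 − 24) = 0.6, so p = 84 + 0.6q.
Competitive equilibrium: 117 − 0.1q = 84 + 0.6q → q* = 47.1429, p* = 112.2857.
Marginal revenue: MR = 117 − 0.2q. Set MR = MC: 117 − 0.2q = 84 + 0.6q → q_m = 41.25.
Price p_m = 117 − 0.1·41.25 = 112.875; MC(q_m) = 84 + 0.6·41.25 = 108.75.
Competitive q* = 47.1429, so Δq = 5.8929; wedge = 112.875 − 108.75 = 4.125.
DWL = ½ × 5.8929 × 4.125 = $12.15.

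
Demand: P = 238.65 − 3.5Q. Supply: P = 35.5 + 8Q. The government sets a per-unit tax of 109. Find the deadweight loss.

516.57

Competitive equilibrium: 238.65 − 3.5Q = 35.5 + 8Q → Q* = 17.66522, P* = 176.82174.
With the tax, the buyer price exceeds the seller price by 109: (238.65 − 3.5Q) − (35.5 + 8Q) = 109 → Q' = 8.18696.
ΔQ = 17.66522 − 8.18696 = 9.47826; the wedge equals the tax, 109.
The triangle = ½ × 9.47826 × 109 = 516.57.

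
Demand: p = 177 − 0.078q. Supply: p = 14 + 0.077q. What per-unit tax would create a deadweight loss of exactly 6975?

Competitive equilibrium: 177 − 0.078q = 14 + 0.077q → q* = 1051.6129, p* = 94.9742.
A tax t gives Δq = t/0.155 and wedge t, so DWL = t²/0.31.
t²/0.31 = 6975 → t² = 2162.25 → t = 46.5.

46.5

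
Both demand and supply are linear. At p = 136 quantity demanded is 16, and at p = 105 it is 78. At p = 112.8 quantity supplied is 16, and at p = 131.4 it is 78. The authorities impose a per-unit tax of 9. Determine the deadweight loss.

Demand slope = (105 − 136)/(78 − 16) = −0.5, so p = 144 − 0.5q.
Supply slope = (131.4 − 112.8)/(78 − 16) = 0.3, so p = 108 + 0.3q.
Competitive equilibrium: 144 − 0.5q = 108 + 0.3q → q* = 45, p* = 121.5.
With the tax, the buyer price exceeds the seller price by 9: (144 − 0.5q) − (108 + 0.3q) = 9 → q' = 33.75.
Δq = 45 − 33.75 = 11.25; the wedge equals the tax, 9.
Welfare loss = ½ × 11.25 × 9 = 50.625.

50.625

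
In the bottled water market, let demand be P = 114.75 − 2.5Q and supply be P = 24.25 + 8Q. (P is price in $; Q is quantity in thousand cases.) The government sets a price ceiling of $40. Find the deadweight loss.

Competitive equilibrium: 114.75 − 2.5Q = 24.25 + 8Q → Q* = 8.619, P* = 93.2024.
At the ceiling P = 40, quantity supplied = (40 − 24.25)/8 = 1.9688.
Willingness to pay at Q' = 1.9688: 114.75 − 2.5·1.9688 = 109.828.
ΔQ = 8.619 − 1.9688 = 6.6502; wedge = 109.828 − 40 = 69.828.
The triangle = ½ × 6.6502 × 69.828 = $232.19 thousand.

$232.19 thousand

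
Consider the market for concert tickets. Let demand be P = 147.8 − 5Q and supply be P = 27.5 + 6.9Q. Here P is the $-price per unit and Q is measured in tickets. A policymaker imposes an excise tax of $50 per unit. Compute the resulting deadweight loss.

$105.04

Competitive equilibrium: 147.8 − 5Q = 27.5 + 6.9Q → Q* = 10.1092, P* = 97.2538.
With the tax, the buyer price exceeds the seller price by 50: (147.8 − 5Q) − (27.5 + 6.9Q) = 50 → Q' = 5.9076.
ΔQ = 10.1092 − 5.9076 = 4.2016; the wedge equals the tax, 50.
DWL = ½ × 4.2016 × 50 = $105.04.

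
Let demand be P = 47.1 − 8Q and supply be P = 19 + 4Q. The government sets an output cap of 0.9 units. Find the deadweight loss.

12.47

Competitive equilibrium: 47.1 − 8Q = 19 + 4Q → Q* = 2.3417, P* = 28.3667.
At Q = 0.9: demand price = 47.1 − 8·0.9 = 39.9; supply price = 19 + 4·0.9 = 22.6.
ΔQ = 2.3417 − 0.9 = 1.4417; wedge = 39.9 − 22.6 = 17.3.
The triangle = ½ × 1.4417 × 17.3 = 12.47.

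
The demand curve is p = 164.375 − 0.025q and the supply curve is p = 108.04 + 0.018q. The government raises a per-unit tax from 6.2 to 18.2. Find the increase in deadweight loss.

3404.65

Competitive equilibrium: 164.375 − 0.025q = 108.04 + 0.018q → q* = 1310.1163, p* = 131.6221.
For a per-unit tax t: Δq = t/0.043, so DWL = ½·t·(t/0.043) = t²/0.086.
At t = 6.2: DWL = 446.977. At t = 18.2: DWL = 3851.628.
Increase = 3851.628 − 446.977 = 3404.65.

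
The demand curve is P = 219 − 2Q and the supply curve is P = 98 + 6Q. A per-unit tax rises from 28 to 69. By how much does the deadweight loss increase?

248.56

Competitive equilibrium: 219 − 2Q = 98 + 6Q → Q* = 15.125, P* = 188.75.
For a per-unit tax t: ΔQ = t/8, so DWL = ½·t·(t/8) = t²/16.
At t = 28: DWL = 49. At t = 69: DWL = 297.563.
Increase = 297.563 − 49 = 248.56.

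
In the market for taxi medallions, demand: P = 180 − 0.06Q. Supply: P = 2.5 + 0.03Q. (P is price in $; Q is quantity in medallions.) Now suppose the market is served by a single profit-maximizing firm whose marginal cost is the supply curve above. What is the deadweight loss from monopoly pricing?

Competitive equilibrium: 180 − 0.06Q = 2.5 + 0.03Q → Q* = 1972.2222, P* = 61.6667.
Marginal revenue: MR = 180 − 0.12Q. Set MR = MC: 180 − 0.12Q = 2.5 + 0.03Q → Q_m = 1183.3333.
Price P_m = 180 − 0.06·1183.3333 = 109; MC(Q_m) = 2.5 + 0.03·1183.3333 = 38.
Competitive Q* = 1972.2222, so ΔQ = 788.8889; wedge = 109 − 38 = 71.
The triangle = ½ × 788.8889 × 71 = $28005.56.

$28005.56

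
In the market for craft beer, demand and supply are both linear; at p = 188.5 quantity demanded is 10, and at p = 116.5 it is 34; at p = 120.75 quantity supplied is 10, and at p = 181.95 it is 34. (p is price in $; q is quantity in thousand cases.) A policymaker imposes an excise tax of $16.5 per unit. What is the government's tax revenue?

$317.36 thousand

Demand slope = (116.5 − 188.5)/(34 − 10) = −3, so p = 218.5 − 3q.
Supply slope = (181.95 − 120.75)/(34 − 10) = 2.55, so p = 95.25 + 2.55q.
Competitive equilibrium: 218.5 − 3q = 95.25 + 2.55q → q* = 22.2072, p* = 151.8784.
With the tax, the buyer price exceeds the seller price by 16.5: (218.5 − 3q) − (95.25 + 2.55q) = 16.5 → q' = 19.2342.
Tax revenue = 16.5 × 19.2342 = $317.36 thousand.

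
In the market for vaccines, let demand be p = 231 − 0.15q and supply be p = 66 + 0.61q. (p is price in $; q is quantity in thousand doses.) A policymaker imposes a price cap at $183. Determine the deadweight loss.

Competitive equilibrium: 231 − 0.15q = 66 + 0.61q → q* = 217.1053, p* = 198.4342.
At the ceiling p = 183, quantity supplied = (183 − 66)/0.61 = 191.8033.
Willingness to pay at q' = 191.8033: 231 − 0.15·191.8033 = 202.2295.
Δq = 217.1053 − 191.8033 = 25.302; wedge = 202.2295 − 183 = 19.2295.
The triangle = ½ × 25.302 × 19.2295 = $243.27 thousand.

$243.27 thousand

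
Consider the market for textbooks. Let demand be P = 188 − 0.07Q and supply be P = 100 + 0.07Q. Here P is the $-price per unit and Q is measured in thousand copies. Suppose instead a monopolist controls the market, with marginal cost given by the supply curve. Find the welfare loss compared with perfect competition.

Competitive equilibrium: 188 − 0.07Q = 100 + 0.07Q → Q* = 628.5714, P* = 144.
Marginal revenue: MR = 188 − 0.14Q. Set MR = MC: 188 − 0.14Q = 100 + 0.07Q → Q_m = 419.0476.
Price P_m = 188 − 0.07·419.0476 = 158.6667; MC(Q_m) = 100 + 0.07·419.0476 = 129.3333.
Competitive Q* = 628.5714, so ΔQ = 209.5238; wedge = 158.6667 − 129.3333 = 29.3334.
The triangle = ½ × 209.5238 × 29.3334 = $3073.02 thousand.

$3073.02 thousand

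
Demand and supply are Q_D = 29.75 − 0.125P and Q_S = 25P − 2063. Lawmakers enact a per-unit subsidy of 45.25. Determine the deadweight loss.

In inverse form: demand P = 238 − 8Q, supply P = 82.52 + 0.04Q.
Competitive equilibrium: 238 − 8Q = 82.52 + 0.04Q → Q* = 19.3383, P* = 83.2935.
The subsidy lowers effective supply by 45.25: P = 37.27 + 0.04Q.
New quantity: 238 − 8Q = 37.27 + 0.04Q → Q' = 24.9664.
Overproduction ΔQ = 24.9664 − 19.3383 = 5.6281; wedge = subsidy = 45.25.
Deadweight loss = ½ × 5.6281 × 45.25 = 127.34.

127.34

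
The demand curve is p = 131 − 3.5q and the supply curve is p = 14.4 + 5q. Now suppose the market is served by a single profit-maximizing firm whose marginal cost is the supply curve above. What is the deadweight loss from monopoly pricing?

68.03

Competitive equilibrium: 131 − 3.5q = 14.4 + 5q → q* = 13.7176, p* = 82.9882.
Marginal revenue: MR = 131 − 7q. Set MR = MC: 131 − 7q = 14.4 + 5q → q_m = 9.7167.
Price p_m = 131 − 3.5·9.7167 = 96.9916; MC(q_m) = 14.4 + 5·9.7167 = 62.9835.
Competitive q* = 13.7176, so Δq = 4.0009; wedge = 96.9916 − 62.9835 = 34.0081.
Welfare loss = ½ × 4.0009 × 34.0081 = 68.03.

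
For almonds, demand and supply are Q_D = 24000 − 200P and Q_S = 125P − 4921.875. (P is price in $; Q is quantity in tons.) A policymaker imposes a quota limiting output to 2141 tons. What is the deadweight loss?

In inverse form: demand P = 120 − 0.005Q, supply P = 39.375 + 0.008Q.
Competitive equilibrium: 120 − 0.005Q = 39.375 + 0.008Q → Q* = 6201.9231, P* = 88.9904.
At Q = 2141: demand price = 120 − 0.005·2141 = 109.295; supply price = 39.375 + 0.008·2141 = 56.503.
ΔQ = 6201.9231 − 2141 = 4060.9231; wedge = 109.295 − 56.503 = 52.792.
Deadweight loss = ½ × 4060.9231 × 52.792 = $107192.13.

$107192.13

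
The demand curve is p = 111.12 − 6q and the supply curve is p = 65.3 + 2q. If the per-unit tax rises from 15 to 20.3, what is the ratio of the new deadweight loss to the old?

Competitive equilibrium: 111.12 − 6q = 65.3 + 2q → q* = 5.7275, p* = 76.755.
For a per-unit tax t: Δq = t/8, so DWL = ½·t·(t/8) = t²/16.
At t = 15: DWL = 14.0625. At t = 20.3: DWL = 25.756.
Ratio = (20.3/15)² = 1.832.

1.832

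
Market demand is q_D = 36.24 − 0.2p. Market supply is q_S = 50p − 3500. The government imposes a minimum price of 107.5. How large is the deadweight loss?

137.87

In inverse form: demand p = 181.2 − 5q, supply p = 70 + 0.02q.
Competitive equilibrium: 181.2 − 5q = 70 + 0.02q → q* = 22.1514, p* = 70.443.
At the floor p = 107.5, quantity demanded = (181.2 − 107.5)/5 = 14.74.
Sellers' marginal cost at q' = 14.74: 70 + 0.02·14.74 = 70.2948.
Δq = 22.1514 − 14.74 = 7.4114; wedge = 107.5 − 70.2948 = 37.2052.
Deadweight loss = ½ × 7.4114 × 37.2052 = 137.87.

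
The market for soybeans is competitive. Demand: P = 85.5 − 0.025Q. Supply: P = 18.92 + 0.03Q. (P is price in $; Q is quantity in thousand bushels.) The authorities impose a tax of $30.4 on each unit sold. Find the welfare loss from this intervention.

$8401.45 thousand

Competitive equilibrium: 85.5 − 0.025Q = 18.92 + 0.03Q → Q* = 1210.5455, P* = 55.2364.
With the tax, the buyer price exceeds the seller price by 30.4: (85.5 − 0.025Q) − (18.92 + 0.03Q) = 30.4 → Q' = 657.8182.
ΔQ = 1210.5455 − 657.8182 = 552.7273; the wedge equals the tax, 30.4.
Welfare loss = ½ × 552.7273 × 30.4 = $8401.45 thousand.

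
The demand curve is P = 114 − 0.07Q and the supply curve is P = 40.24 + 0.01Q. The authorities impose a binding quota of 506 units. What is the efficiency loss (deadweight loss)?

6922.24

Competitive equilibrium: 114 − 0.07Q = 40.24 + 0.01Q → Q* = 922, P* = 49.46.
At Q = 506: demand price = 114 − 0.07·506 = 78.58; supply price = 40.24 + 0.01·506 = 45.3.
ΔQ = 922 − 506 = 416; wedge = 78.58 − 45.3 = 33.28.
Welfare loss = ½ × 416 × 33.28 = 6922.24.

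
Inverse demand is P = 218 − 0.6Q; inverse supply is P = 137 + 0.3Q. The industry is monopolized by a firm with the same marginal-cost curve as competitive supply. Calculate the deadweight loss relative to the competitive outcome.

583.20

Competitive equilibrium: 218 − 0.6Q = 137 + 0.3Q → Q* = 90, P* = 164.
Marginal revenue: MR = 218 − 1.2Q. Set MR = MC: 218 − 1.2Q = 137 + 0.3Q → Q_m = 54.
Price P_m = 218 − 0.6·54 = 185.6; MC(Q_m) = 137 + 0.3·54 = 153.2.
Competitive Q* = 90, so ΔQ = 36; wedge = 185.6 − 153.2 = 32.4.
DWL = ½ × 36 × 32.4 = 583.20.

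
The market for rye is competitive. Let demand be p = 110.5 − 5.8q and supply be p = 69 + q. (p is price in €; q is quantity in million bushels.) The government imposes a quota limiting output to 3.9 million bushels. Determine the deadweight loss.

€16.50 million

Competitive equilibrium: 110.5 − 5.8q = 69 + q → q* = 6.1029, p* = 75.1029.
At q = 3.9: demand price = 110.5 − 5.8·3.9 = 87.88; supply price = 69 + 1·3.9 = 72.9.
Δq = 6.1029 − 3.9 = 2.2029; wedge = 87.88 − 72.9 = 14.98.
Deadweight loss = ½ × 2.2029 × 14.98 = €16.50 million.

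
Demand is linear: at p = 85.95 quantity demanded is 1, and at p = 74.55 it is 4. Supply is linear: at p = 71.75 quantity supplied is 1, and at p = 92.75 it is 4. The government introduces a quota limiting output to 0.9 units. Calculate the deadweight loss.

Demand slope = (74.55 − 85.95)/(4 − 1) = −3.8, so p = 89.75 − 3.8q.
Supply slope = (92.75 − 71.75)/(4 − 1) = 7, so p = 64.75 + 7q.
Competitive equilibrium: 89.75 − 3.8q = 64.75 + 7q → q* = 2.3148, p* = 80.9537.
At q = 0.9: demand price = 89.75 − 3.8·0.9 = 86.33; supply price = 64.75 + 7·0.9 = 71.05.
Δq = 2.3148 − 0.9 = 1.4148; wedge = 86.33 − 71.05 = 15.28.
DWL = ½ × 1.4148 × 15.28 = 10.81.

10.81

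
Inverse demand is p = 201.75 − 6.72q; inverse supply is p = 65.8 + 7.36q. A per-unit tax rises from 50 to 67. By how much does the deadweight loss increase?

70.63

Competitive equilibrium: 201.75 − 6.72q = 65.8 + 7.36q → q* = 9.6555, p* = 136.8648.
For a per-unit tax t: Δq = t/14.08, so DWL = ½·t·(t/14.08) = t²/28.16.
At t = 50: DWL = 88.778. At t = 67: DWL = 159.411.
Increase = 159.411 − 88.778 = 70.63.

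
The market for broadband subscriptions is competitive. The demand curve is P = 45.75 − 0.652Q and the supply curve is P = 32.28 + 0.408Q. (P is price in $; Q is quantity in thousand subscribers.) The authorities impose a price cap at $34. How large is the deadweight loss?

Competitive equilibrium: 45.75 − 0.652Q = 32.28 + 0.408Q → Q* = 12.7075, P* = 37.4647.
At the ceiling P = 34, quantity supplied = (34 − 32.28)/0.408 = 4.2157.
Willingness to pay at Q' = 4.2157: 45.75 − 0.652·4.2157 = 43.0014.
ΔQ = 12.7075 − 4.2157 = 8.4918; wedge = 43.0014 − 34 = 9.0014.
Welfare loss = ½ × 8.4918 × 9.0014 = $38.22 thousand.

$38.22 thousand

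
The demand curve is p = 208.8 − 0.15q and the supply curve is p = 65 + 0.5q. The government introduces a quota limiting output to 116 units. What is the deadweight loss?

3598.89

Competitive equilibrium: 208.8 − 0.15q = 65 + 0.5q → q* = 221.2308, p* = 175.6154.
At q = 116: demand price = 208.8 − 0.15·116 = 191.4; supply price = 65 + 0.5·116 = 123.
Δq = 221.2308 − 116 = 105.2308; wedge = 191.4 − 123 = 68.4.
Deadweight loss = ½ × 105.2308 × 68.4 = 3598.89.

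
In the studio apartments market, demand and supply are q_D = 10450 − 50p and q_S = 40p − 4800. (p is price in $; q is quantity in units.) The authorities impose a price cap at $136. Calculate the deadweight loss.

In inverse form: demand p = 209 − 0.02q, supply p = 120 + 0.025q.
Competitive equilibrium: 209 − 0.02q = 120 + 0.025q → q* = 1977.7778, p* = 169.4444.
At the ceiling p = 136, quantity supplied = (136 − 120)/0.025 = 640.
Willingness to pay at q' = 640: 209 − 0.02·640 = 196.2.
Δq = 1977.7778 − 640 = 1337.7778; wedge = 196.2 − 136 = 60.2.
Deadweight loss = ½ × 1337.7778 × 60.2 = $40267.11.

$40267.11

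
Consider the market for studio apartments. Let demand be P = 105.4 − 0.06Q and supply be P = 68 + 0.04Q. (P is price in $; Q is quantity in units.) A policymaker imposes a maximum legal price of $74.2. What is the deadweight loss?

Competitive equilibrium: 105.4 − 0.06Q = 68 + 0.04Q → Q* = 374, P* = 82.96.
At the ceiling P = 74.2, quantity supplied = (74.2 − 68)/0.04 = 155.
Willingness to pay at Q' = 155: 105.4 − 0.06·155 = 96.1.
ΔQ = 374 − 155 = 219; wedge = 96.1 − 74.2 = 21.9.
DWL = ½ × 219 × 21.9 = $2398.05.

$2398.05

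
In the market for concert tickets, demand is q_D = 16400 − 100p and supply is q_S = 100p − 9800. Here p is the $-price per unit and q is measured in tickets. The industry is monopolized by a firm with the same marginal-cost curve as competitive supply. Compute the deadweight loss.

$12100

In inverse form: demand p = 164 − 0.01q, supply p = 98 + 0.01q.
Competitive equilibrium: 164 − 0.01q = 98 + 0.01q → q* = 3300, p* = 131.
Marginal revenue: MR = 164 − 0.02q. Set MR = MC: 164 − 0.02q = 98 + 0.01q → q_m = 2200.
Price p_m = 164 − 0.01·2200 = 142; MC(q_m) = 98 + 0.01·2200 = 120.
Competitive q* = 3300, so Δq = 1100; wedge = 142 − 120 = 22.
The triangle = ½ × 1100 × 22 = $12100.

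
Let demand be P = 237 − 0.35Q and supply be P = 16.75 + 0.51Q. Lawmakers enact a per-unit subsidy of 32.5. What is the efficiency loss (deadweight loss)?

Competitive equilibrium: 237 − 0.35Q = 16.75 + 0.51Q → Q* = 256.1047, P* = 147.3634.
The subsidy lowers effective supply by 32.5: P = 0.51Q − 15.75.
New quantity: 237 − 0.35Q = 0.51Q − 15.75 → Q' = 293.8953.
Overproduction ΔQ = 293.8953 − 256.1047 = 37.7906; wedge = subsidy = 32.5.
DWL = ½ × 37.7906 × 32.5 = 614.10.

614.10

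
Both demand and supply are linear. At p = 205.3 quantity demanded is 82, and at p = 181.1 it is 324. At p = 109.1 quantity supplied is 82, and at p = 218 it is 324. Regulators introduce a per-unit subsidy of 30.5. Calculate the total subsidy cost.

9527.09

Demand slope = (181.1 − 205.3)/(324 − 82) = −0.1, so p = 213.5 − 0.1q.
Supply slope = (218 − 109.1)/(324 − 82) = 0.45, so p = 72.2 + 0.45q.
Competitive equilibrium: 213.5 − 0.1q = 72.2 + 0.45q → q* = 256.9091, p* = 187.8091.
The subsidy lowers effective supply by 30.5: p = 41.7 + 0.45q.
New quantity: 213.5 − 0.1q = 41.7 + 0.45q → q' = 312.3636.
Total subsidy cost = 30.5 × 312.3636 = 9527.09.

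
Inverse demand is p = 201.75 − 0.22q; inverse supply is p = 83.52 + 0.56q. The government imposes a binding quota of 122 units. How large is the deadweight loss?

341.17

Competitive equilibrium: 201.75 − 0.22q = 83.52 + 0.56q → q* = 151.5769, p* = 168.4031.
At q = 122: demand price = 201.75 − 0.22·122 = 174.91; supply price = 83.52 + 0.56·122 = 151.84.
Δq = 151.5769 − 122 = 29.5769; wedge = 174.91 − 151.84 = 23.07.
Welfare loss = ½ × 29.5769 × 23.07 = 341.17.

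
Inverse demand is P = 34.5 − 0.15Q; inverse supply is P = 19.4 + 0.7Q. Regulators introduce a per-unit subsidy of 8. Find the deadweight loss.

37.65

Competitive equilibrium: 34.5 − 0.15Q = 19.4 + 0.7Q → Q* = 17.7647, P* = 31.8353.
The subsidy lowers effective supply by 8: P = 11.4 + 0.7Q.
New quantity: 34.5 − 0.15Q = 11.4 + 0.7Q → Q' = 27.1765.
Overproduction ΔQ = 27.1765 − 17.7647 = 9.4118; wedge = subsidy = 8.
Welfare loss = ½ × 9.4118 × 8 = 37.65.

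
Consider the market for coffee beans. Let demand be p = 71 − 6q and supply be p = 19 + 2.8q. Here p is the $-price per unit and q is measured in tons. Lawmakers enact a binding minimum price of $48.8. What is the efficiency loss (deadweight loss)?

Competitive equilibrium: 71 − 6q = 19 + 2.8q → q* = 5.9091, p* = 35.5455.
At the floor p = 48.8, quantity demanded = (71 − 48.8)/6 = 3.7.
Sellers' marginal cost at q' = 3.7: 19 + 2.8·3.7 = 29.36.
Δq = 5.9091 − 3.7 = 2.2091; wedge = 48.8 − 29.36 = 19.44.
The triangle = ½ × 2.2091 × 19.44 = $21.47.

$21.47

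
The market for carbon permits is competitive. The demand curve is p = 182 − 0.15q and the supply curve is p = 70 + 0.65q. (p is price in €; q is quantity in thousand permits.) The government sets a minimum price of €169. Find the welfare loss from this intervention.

€1137.78 thousand

Competitive equilibrium: 182 − 0.15q = 70 + 0.65q → q* = 140, p* = 161.
At the floor p = 169, quantity demanded = (182 − 169)/0.15 = 86.6667.
Sellers' marginal cost at q' = 86.6667: 70 + 0.65·86.6667 = 126.3334.
Δq = 140 − 86.6667 = 53.3333; wedge = 169 − 126.3334 = 42.6666.
The triangle = ½ × 53.3333 × 42.6666 = €1137.78 thousand.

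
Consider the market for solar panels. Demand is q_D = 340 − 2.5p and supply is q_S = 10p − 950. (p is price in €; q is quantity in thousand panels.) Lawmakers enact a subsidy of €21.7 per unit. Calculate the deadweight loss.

€470.89 thousand

In inverse form: demand p = 136 − 0.4q, supply p = 95 + 0.1q.
Competitive equilibrium: 136 − 0.4q = 95 + 0.1q → q* = 82, p* = 103.2.
The subsidy lowers effective supply by 21.7: p = 73.3 + 0.1q.
New quantity: 136 − 0.4q = 73.3 + 0.1q → q' = 125.4.
Overproduction Δq = 125.4 − 82 = 43.4; wedge = subsidy = 21.7.
Deadweight loss = ½ × 43.4 × 21.7 = €470.89 thousand.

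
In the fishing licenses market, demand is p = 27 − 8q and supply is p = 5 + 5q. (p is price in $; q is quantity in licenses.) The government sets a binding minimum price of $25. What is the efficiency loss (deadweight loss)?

Competitive equilibrium: 27 − 8q = 5 + 5q → q* = 1.6923, p* = 13.4615.
At the floor p = 25, quantity demanded = (27 − 25)/8 = 0.25.
Sellers' marginal cost at q' = 0.25: 5 + 5·0.25 = 6.25.
Δq = 1.6923 − 0.25 = 1.4423; wedge = 25 − 6.25 = 18.75.
DWL = ½ × 1.4423 × 18.75 = $13.52.

$13.52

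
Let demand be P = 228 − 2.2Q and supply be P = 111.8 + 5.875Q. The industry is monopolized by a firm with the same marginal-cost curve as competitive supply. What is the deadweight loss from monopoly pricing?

38.33

Competitive equilibrium: 228 − 2.2Q = 111.8 + 5.875Q → Q* = 14.3901, P* = 196.3418.
Marginal revenue: MR = 228 − 4.4Q. Set MR = MC: 228 − 4.4Q = 111.8 + 5.875Q → Q_m = 11.309.
Price P_m = 228 − 2.2·11.309 = 203.1202; MC(Q_m) = 111.8 + 5.875·11.309 = 178.2404.
Competitive Q* = 14.3901, so ΔQ = 3.0811; wedge = 203.1202 − 178.2404 = 24.8798.
Deadweight loss = ½ × 3.0811 × 24.8798 = 38.33.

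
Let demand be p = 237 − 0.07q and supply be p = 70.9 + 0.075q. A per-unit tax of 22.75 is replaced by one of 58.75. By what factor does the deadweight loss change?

Competitive equilibrium: 237 − 0.07q = 70.9 + 0.075q → q* = 1145.5172, p* = 156.8138.
For a per-unit tax t: Δq = t/0.145, so DWL = ½·t·(t/0.145) = t²/0.29.
At t = 22.75: DWL = 1784.698. At t = 58.75: DWL = 11901.940.
Ratio = (58.75/22.75)² = 6.669.

6.669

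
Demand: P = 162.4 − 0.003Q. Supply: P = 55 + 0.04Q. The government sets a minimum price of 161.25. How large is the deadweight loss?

Competitive equilibrium: 162.4 − 0.003Q = 55 + 0.04Q → Q* = 2497.674419, P* = 154.906977.
At the floor P = 161.25, quantity demanded = (162.4 − 161.25)/0.003 = 383.333333.
Sellers' marginal cost at Q' = 383.333333: 55 + 0.04·383.333333 = 70.333333.
ΔQ = 2497.674419 − 383.333333 = 2114.341086; wedge = 161.25 − 70.333333 = 90.916667.
Welfare loss = ½ × 2114.341086 × 90.916667 = 96114.42.

96114.42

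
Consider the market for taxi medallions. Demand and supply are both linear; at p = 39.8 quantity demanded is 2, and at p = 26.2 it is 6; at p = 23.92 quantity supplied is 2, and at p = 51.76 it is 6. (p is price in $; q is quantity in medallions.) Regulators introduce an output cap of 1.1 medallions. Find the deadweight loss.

Demand slope = (26.2 − 39.8)/(6 − 2) = −3.4, so p = 46.6 − 3.4q.
Supply slope = (51.76 − 23.92)/(6 − 2) = 6.96, so p = 10 + 6.96q.
Competitive equilibrium: 46.6 − 3.4q = 10 + 6.96q → q* = 3.5328, p* = 34.5884.
At q = 1.1: demand price = 46.6 − 3.4·1.1 = 42.86; supply price = 10 + 6.96·1.1 = 17.656.
Δq = 3.5328 − 1.1 = 2.4328; wedge = 42.86 − 17.656 = 25.204.
The triangle = ½ × 2.4328 × 25.204 = $30.66.

$30.66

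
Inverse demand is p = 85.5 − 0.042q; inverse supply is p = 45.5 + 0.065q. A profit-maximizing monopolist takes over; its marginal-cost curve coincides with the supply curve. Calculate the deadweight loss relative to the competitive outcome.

594.06

Competitive equilibrium: 85.5 − 0.042q = 45.5 + 0.065q → q* = 373.8318, p* = 69.7991.
Marginal revenue: MR = 85.5 − 0.084q. Set MR = MC: 85.5 − 0.084q = 45.5 + 0.065q → q_m = 268.4564.
Price p_m = 85.5 − 0.042·268.4564 = 74.2248; MC(q_m) = 45.5 + 0.065·268.4564 = 62.9497.
Competitive q* = 373.8318, so Δq = 105.3754; wedge = 74.2248 − 62.9497 = 11.2751.
DWL = ½ × 105.3754 × 11.2751 = 594.06.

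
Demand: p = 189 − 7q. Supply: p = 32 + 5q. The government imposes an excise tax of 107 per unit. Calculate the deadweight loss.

Competitive equilibrium: 189 − 7q = 32 + 5q → q* = 13.0833, p* = 97.4167.
With the tax, the buyer price exceeds the seller price by 107: (189 − 7q) − (32 + 5q) = 107 → q' = 4.1667.
Δq = 13.0833 − 4.1667 = 8.9166; the wedge equals the tax, 107.
The triangle = ½ × 8.9166 × 107 = 477.04.

477.04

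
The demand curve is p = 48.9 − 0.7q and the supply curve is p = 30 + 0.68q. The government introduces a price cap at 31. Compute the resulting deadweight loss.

103.12

Competitive equilibrium: 48.9 − 0.7q = 30 + 0.68q → q* = 13.6957, p* = 39.313.
At the ceiling p = 31, quantity supplied = (31 − 30)/0.68 = 1.4706.
Willingness to pay at q' = 1.4706: 48.9 − 0.7·1.4706 = 47.8706.
Δq = 13.6957 − 1.4706 = 12.2251; wedge = 47.8706 − 31 = 16.8706.
The triangle = ½ × 12.2251 × 16.8706 = 103.12.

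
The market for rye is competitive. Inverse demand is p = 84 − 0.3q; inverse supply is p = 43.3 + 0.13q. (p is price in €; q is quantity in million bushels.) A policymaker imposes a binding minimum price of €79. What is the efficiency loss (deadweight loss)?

Competitive equilibrium: 84 − 0.3q = 43.3 + 0.13q → q* = 94.6512, p* = 55.6047.
At the floor p = 79, quantity demanded = (84 − 79)/0.3 = 16.6667.
Sellers' marginal cost at q' = 16.6667: 43.3 + 0.13·16.6667 = 45.4667.
Δq = 94.6512 − 16.6667 = 77.9845; wedge = 79 − 45.4667 = 33.5333.
DWL = ½ × 77.9845 × 33.5333 = €1307.54 million.

€1307.54 million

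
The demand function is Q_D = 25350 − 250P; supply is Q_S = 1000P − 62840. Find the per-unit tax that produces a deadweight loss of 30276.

17.4

In inverse form: demand P = 101.4 − 0.004Q, supply P = 62.84 + 0.001Q.
Competitive equilibrium: 101.4 − 0.004Q = 62.84 + 0.001Q → Q* = 7712, P* = 70.552.
A tax t gives ΔQ = t/0.005 and wedge t, so DWL = t²/0.01.
t²/0.01 = 30276 → t² = 302.76 → t = 17.4.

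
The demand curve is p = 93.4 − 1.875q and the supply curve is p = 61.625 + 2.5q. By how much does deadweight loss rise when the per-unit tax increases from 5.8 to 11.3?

Competitive equilibrium: 93.4 − 1.875q = 61.625 + 2.5q → q* = 7.2629, p* = 79.7821.
For a per-unit tax t: Δq = t/4.375, so DWL = ½·t·(t/4.375) = t²/8.75.
At t = 5.8: DWL = 3.845. At t = 11.3: DWL = 14.593.
Increase = 14.593 − 3.845 = 10.75.

10.75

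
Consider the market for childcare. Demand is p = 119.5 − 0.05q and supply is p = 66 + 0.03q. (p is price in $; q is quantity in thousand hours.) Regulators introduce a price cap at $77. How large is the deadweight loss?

Competitive equilibrium: 119.5 − 0.05q = 66 + 0.03q → q* = 668.75, p* = 86.0625.
At the ceiling p = 77, quantity supplied = (77 − 66)/0.03 = 366.66667.
Willingness to pay at q' = 366.66667: 119.5 − 0.05·366.66667 = 101.16667.
Δq = 668.75 − 366.66667 = 302.08333; wedge = 101.16667 − 77 = 24.16667.
The triangle = ½ × 302.08333 × 24.16667 = $3650.17 thousand.

$3650.17 thousand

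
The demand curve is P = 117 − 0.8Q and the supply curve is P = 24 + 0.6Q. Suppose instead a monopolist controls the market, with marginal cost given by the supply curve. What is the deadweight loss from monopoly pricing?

408.45

Competitive equilibrium: 117 − 0.8Q = 24 + 0.6Q → Q* = 66.4286, P* = 63.8571.
Marginal revenue: MR = 117 − 1.6Q. Set MR = MC: 117 − 1.6Q = 24 + 0.6Q → Q_m = 42.2727.
Price P_m = 117 − 0.8·42.2727 = 83.1818; MC(Q_m) = 24 + 0.6·42.2727 = 49.3636.
Competitive Q* = 66.4286, so ΔQ = 24.1559; wedge = 83.1818 − 49.3636 = 33.8182.
Deadweight loss = ½ × 24.1559 × 33.8182 = 408.45.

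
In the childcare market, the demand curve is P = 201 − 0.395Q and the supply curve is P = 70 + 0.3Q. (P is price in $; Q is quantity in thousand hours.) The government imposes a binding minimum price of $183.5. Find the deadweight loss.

Competitive equilibrium: 201 − 0.395Q = 70 + 0.3Q → Q* = 188.4892, P* = 126.5468.
At the floor P = 183.5, quantity demanded = (201 − 183.5)/0.395 = 44.3038.
Sellers' marginal cost at Q' = 44.3038: 70 + 0.3·44.3038 = 83.2911.
ΔQ = 188.4892 − 44.3038 = 144.1854; wedge = 183.5 − 83.2911 = 100.2089.
Welfare loss = ½ × 144.1854 × 100.2089 = $7224.33 thousand.

$7224.33 thousand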